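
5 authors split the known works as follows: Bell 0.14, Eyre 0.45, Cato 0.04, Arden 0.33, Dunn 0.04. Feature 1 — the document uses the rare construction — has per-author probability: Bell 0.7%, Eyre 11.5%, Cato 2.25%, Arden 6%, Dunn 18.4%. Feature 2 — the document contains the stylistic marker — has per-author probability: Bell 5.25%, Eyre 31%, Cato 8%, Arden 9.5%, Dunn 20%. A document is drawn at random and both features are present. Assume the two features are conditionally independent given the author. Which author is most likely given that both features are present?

Eyre

Prior × likelihood for each hypothesis:
  Bell: 0.14 × 0.007 × 0.0525 = 0.00005145
  Eyre: 0.45 × 0.115 × 0.31 = 0.0160425
  Cato: 0.04 × 0.0225 × 0.08 = 0.000072
  Arden: 0.33 × 0.06 × 0.095 = 0.001881
  Dunn: 0.04 × 0.184 × 0.2 = 0.001472
Sum = 0.01951895.
Largest term belongs to Eyre, so Eyre is most probable.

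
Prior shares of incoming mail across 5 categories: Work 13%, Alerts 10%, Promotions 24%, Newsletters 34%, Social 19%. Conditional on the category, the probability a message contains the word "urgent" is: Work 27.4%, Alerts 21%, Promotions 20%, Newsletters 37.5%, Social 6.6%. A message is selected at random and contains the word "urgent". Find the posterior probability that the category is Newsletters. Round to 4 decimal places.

0.5211

Prior × likelihood for each hypothesis:
  Work: 0.13 × 0.274 = 0.03562
  Alerts: 0.1 × 0.21 = 0.021
  Promotions: 0.24 × 0.2 = 0.048
  Newsletters: 0.34 × 0.375 = 0.1275
  Social: 0.19 × 0.066 = 0.01254
Normalizing constant = 0.24466.
P(Newsletters | evidence) = 0.1275 / 0.24466 ≈ 0.5211.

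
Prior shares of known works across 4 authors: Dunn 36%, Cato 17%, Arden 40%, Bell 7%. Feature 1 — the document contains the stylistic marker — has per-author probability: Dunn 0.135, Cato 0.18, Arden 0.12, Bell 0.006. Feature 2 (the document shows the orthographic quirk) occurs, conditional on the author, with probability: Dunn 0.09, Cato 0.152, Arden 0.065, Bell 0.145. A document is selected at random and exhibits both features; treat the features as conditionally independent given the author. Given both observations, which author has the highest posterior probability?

Prior × likelihood for each hypothesis:
  Dunn: 0.36 × 0.135 × 0.09 = 0.004374
  Cato: 0.17 × 0.18 × 0.152 = 0.0046512
  Arden: 0.4 × 0.12 × 0.065 = 0.00312
  Bell: 0.07 × 0.006 × 0.145 = 0.0000609
Sum = 0.0122061.
Largest term belongs to Cato, so Cato is most probable.

Cato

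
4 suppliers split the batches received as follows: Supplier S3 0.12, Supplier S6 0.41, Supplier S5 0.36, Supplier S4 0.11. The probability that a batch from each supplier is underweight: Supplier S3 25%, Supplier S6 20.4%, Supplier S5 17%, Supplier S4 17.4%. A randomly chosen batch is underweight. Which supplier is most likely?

Supplier S6

Unnormalized posteriors (prior × likelihood):
  Supplier S3: 0.12 × 0.25 = 0.03
  Supplier S6: 0.41 × 0.204 = 0.08364
  Supplier S5: 0.36 × 0.17 = 0.0612
  Supplier S4: 0.11 × 0.174 = 0.01914
Normalizing constant = 0.19398.
Largest term belongs to Supplier S6, so Supplier S6 is most probable.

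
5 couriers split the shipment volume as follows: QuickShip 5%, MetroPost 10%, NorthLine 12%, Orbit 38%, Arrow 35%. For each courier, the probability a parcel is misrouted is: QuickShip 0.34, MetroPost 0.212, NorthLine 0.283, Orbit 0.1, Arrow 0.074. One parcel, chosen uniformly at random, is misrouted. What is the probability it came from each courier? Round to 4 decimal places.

By Bayes' rule, posterior ∝ prior × likelihood:
  QuickShip: 0.05 × 0.34 = 0.017
  MetroPost: 0.1 × 0.212 = 0.0212
  NorthLine: 0.12 × 0.283 = 0.03396
  Orbit: 0.38 × 0.1 = 0.038
  Arrow: 0.35 × 0.074 = 0.0259
Sum = 0.13606.
P(QuickShip | misrouted) = 0.017/0.13606 ≈ 0.1249
P(MetroPost | misrouted) = 0.0212/0.13606 ≈ 0.1558
P(NorthLine | misrouted) = 0.03396/0.13606 ≈ 0.2496
P(Orbit | misrouted) = 0.038/0.13606 ≈ 0.2793
P(Arrow | misrouted) = 0.0259/0.13606 ≈ 0.1904

QuickShip 0.1249, MetroPost 0.1558, NorthLine 0.2496, Orbit 0.2793, Arrow 0.1904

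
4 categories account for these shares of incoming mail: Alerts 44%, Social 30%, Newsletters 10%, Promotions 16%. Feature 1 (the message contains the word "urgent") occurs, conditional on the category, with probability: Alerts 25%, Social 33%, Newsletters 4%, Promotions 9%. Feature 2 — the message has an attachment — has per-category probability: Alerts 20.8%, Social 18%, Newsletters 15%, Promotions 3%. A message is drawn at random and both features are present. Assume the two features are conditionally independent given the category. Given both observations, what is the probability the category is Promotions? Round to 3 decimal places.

Unnormalized posteriors (prior × likelihood):
  Alerts: 0.44 × 0.25 × 0.208 = 0.02288
  Social: 0.3 × 0.33 × 0.18 = 0.01782
  Newsletters: 0.1 × 0.04 × 0.15 = 0.0006
  Promotions: 0.16 × 0.09 × 0.03 = 0.000432
Normalizing constant = 0.041732.
P(Promotions | evidence) = 0.000432 / 0.041732 ≈ 0.010.

0.010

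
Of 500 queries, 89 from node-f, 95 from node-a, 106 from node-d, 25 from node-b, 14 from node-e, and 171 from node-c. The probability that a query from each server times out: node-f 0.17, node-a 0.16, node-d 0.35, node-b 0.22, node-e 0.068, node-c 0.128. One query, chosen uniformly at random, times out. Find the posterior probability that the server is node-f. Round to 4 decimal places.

Compute prior × likelihood for every hypothesis:
  node-f: 0.178 × 0.17 = 0.03026
  node-a: 0.19 × 0.16 = 0.0304
  node-d: 0.212 × 0.35 = 0.0742
  node-b: 0.05 × 0.22 = 0.011
  node-e: 0.028 × 0.068 = 0.001904
  node-c: 0.342 × 0.128 = 0.043776
Sum = 0.19154.
P(node-f | evidence) = 0.03026 / 0.19154 ≈ 0.1580.

0.1580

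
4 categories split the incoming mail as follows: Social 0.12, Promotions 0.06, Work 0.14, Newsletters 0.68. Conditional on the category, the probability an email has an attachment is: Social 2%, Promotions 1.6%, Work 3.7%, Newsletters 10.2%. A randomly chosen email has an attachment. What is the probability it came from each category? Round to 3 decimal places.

Social 0.031, Promotions 0.012, Work 0.066, Newsletters 0.890

Compute prior × likelihood for every hypothesis:
  Social: 0.12 × 0.02 = 0.0024
  Promotions: 0.06 × 0.016 = 0.00096
  Work: 0.14 × 0.037 = 0.00518
  Newsletters: 0.68 × 0.102 = 0.06936
Total = 0.0779.
P(Social | attachment) = 0.0024/0.0779 ≈ 0.031
P(Promotions | attachment) = 0.00096/0.0779 ≈ 0.012
P(Work | attachment) = 0.00518/0.0779 ≈ 0.066
P(Newsletters | attachment) = 0.06936/0.0779 ≈ 0.890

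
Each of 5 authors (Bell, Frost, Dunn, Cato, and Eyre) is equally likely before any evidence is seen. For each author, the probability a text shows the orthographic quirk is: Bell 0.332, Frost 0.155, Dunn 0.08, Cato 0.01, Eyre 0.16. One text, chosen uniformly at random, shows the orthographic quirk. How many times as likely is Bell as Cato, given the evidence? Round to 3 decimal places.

Since the prior is uniform, the posterior is proportional to the likelihood:
  Bell: 0.332
  Frost: 0.155
  Dunn: 0.08
  Cato: 0.01
  Eyre: 0.16
Total = 0.737.
The ratio is 0.332 / 0.01 (the normalizer cancels) = 33.200.

33.200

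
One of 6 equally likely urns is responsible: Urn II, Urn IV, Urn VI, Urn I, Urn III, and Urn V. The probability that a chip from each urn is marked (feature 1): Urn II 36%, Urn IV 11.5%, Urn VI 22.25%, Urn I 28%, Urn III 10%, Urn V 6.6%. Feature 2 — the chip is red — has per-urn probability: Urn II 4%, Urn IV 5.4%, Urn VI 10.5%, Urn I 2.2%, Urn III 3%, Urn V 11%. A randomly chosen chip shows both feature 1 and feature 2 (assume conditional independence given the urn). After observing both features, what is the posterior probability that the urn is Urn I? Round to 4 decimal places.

With a uniform prior (1/6 each), posterior ∝ likelihood:
  Urn II: 0.36 × 0.04 = 0.0144
  Urn IV: 0.115 × 0.054 = 0.00621
  Urn VI: 0.2225 × 0.105 = 0.0233625
  Urn I: 0.28 × 0.022 = 0.00616
  Urn III: 0.1 × 0.03 = 0.003
  Urn V: 0.066 × 0.11 = 0.00726
Total = 0.0603925.
P(Urn I | evidence) = 0.00616 / 0.0603925 ≈ 0.1020.

0.1020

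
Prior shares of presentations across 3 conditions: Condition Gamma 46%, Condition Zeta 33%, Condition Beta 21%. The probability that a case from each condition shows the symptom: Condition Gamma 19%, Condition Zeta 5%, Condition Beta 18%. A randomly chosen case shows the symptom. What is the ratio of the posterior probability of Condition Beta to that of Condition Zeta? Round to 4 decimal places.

Compute prior × likelihood for every hypothesis:
  Condition Gamma: 0.46 × 0.19 = 0.0874
  Condition Zeta: 0.33 × 0.05 = 0.0165
  Condition Beta: 0.21 × 0.18 = 0.0378
Total = 0.1417.
The ratio is 0.0378 / 0.0165 (the normalizer cancels) = 2.2909.

2.2909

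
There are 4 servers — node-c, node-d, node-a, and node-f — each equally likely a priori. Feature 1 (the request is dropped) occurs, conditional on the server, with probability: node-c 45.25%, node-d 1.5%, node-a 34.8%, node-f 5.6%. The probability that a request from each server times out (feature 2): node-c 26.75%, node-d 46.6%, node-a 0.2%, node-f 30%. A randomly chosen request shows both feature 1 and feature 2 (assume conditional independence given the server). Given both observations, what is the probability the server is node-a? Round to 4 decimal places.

Since the prior is uniform, the posterior is proportional to the likelihood:
  node-c: 0.4525 × 0.2675 = 0.12104375
  node-d: 0.015 × 0.466 = 0.00699
  node-a: 0.348 × 0.002 = 0.000696
  node-f: 0.056 × 0.3 = 0.0168
Total = 0.14552975.
P(node-a | evidence) = 0.000696 / 0.14552975 ≈ 0.0048.

0.0048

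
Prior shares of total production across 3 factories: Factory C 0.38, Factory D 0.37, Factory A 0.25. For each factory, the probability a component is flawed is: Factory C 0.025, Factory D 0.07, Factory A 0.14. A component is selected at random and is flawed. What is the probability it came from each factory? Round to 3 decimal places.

Compute prior × likelihood for every hypothesis:
  Factory C: 0.38 × 0.025 = 0.0095
  Factory D: 0.37 × 0.07 = 0.0259
  Factory A: 0.25 × 0.14 = 0.035
Normalizing constant = 0.0704.
P(Factory C | flawed) = 0.0095/0.0704 ≈ 0.135
P(Factory D | flawed) = 0.0259/0.0704 ≈ 0.368
P(Factory A | flawed) = 0.035/0.0704 ≈ 0.497
(Check: 0.135+0.368+0.497 = 1.000.)

Factory C 0.135, Factory D 0.368, Factory A 0.497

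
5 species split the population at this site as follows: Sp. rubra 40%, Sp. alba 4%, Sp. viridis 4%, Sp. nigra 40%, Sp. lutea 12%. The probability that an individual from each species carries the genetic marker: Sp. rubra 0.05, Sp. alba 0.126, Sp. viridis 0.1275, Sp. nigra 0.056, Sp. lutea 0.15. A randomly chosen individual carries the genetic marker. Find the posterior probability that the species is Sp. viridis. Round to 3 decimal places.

0.072

Prior × likelihood for each hypothesis:
  Sp. rubra: 0.4 × 0.05 = 0.02
  Sp. alba: 0.04 × 0.126 = 0.00504
  Sp. viridis: 0.04 × 0.1275 = 0.0051
  Sp. nigra: 0.4 × 0.056 = 0.0224
  Sp. lutea: 0.12 × 0.15 = 0.018
Sum = 0.07054.
P(Sp. viridis | evidence) = 0.0051 / 0.07054 ≈ 0.072.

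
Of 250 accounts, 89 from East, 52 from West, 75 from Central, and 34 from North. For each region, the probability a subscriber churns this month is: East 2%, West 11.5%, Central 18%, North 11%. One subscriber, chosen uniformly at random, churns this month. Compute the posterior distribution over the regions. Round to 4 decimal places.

Compute prior × likelihood for every hypothesis:
  East: 0.356 × 0.02 = 0.00712
  West: 0.208 × 0.115 = 0.02392
  Central: 0.3 × 0.18 = 0.054
  North: 0.136 × 0.11 = 0.01496
Total = 0.1.
P(East | churn) = 0.00712/0.1 ≈ 0.0712
P(West | churn) = 0.02392/0.1 ≈ 0.2392
P(Central | churn) = 0.054/0.1 ≈ 0.5400
P(North | churn) = 0.01496/0.1 ≈ 0.1496

East 0.0712, West 0.2392, Central 0.5400, North 0.1496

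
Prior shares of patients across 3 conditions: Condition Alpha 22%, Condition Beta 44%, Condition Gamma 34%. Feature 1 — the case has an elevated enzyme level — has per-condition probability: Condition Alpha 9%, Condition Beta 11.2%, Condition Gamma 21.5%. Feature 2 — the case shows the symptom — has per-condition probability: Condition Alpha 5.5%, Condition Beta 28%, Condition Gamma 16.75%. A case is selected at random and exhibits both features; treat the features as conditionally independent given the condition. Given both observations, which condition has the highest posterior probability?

Compute prior × likelihood for every hypothesis:
  Condition Alpha: 0.22 × 0.09 × 0.055 = 0.001089
  Condition Beta: 0.44 × 0.112 × 0.28 = 0.0137984
  Condition Gamma: 0.34 × 0.215 × 0.1675 = 0.01224425
Normalizing constant = 0.02713165.
Largest term belongs to Condition Beta, so Condition Beta is most probable.

Condition Beta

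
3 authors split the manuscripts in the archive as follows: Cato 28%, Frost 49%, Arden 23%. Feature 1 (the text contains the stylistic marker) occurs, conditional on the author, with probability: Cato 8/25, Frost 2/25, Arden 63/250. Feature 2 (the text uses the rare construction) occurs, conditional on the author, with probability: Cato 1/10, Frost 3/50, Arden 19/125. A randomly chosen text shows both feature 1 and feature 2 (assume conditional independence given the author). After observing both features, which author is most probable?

Prior × likelihood for each hypothesis:
  Cato: 0.28 × 0.32 × 0.1 = 0.00896
  Frost: 0.49 × 0.08 × 0.06 = 0.002352
  Arden: 0.23 × 0.252 × 0.152 = 0.00880992
Sum = 0.02012192.
Largest term belongs to Cato, so Cato is most probable.

Cato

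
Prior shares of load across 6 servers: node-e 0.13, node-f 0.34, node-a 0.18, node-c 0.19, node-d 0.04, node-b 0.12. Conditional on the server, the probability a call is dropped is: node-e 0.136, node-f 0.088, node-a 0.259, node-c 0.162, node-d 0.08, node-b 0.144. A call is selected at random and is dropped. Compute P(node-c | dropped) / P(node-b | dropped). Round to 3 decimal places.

Prior × likelihood for each hypothesis:
  node-e: 0.13 × 0.136 = 0.01768
  node-f: 0.34 × 0.088 = 0.02992
  node-a: 0.18 × 0.259 = 0.04662
  node-c: 0.19 × 0.162 = 0.03078
  node-d: 0.04 × 0.08 = 0.0032
  node-b: 0.12 × 0.144 = 0.01728
Total = 0.14548.
The ratio is 0.03078 / 0.01728 (the normalizer cancels) = 1.781.

1.781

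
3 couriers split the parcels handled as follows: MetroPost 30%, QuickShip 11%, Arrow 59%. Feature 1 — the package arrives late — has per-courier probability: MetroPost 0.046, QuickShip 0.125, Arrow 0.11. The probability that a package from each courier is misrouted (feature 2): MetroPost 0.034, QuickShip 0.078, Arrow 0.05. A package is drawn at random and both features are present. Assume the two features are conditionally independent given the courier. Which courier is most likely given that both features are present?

Arrow

Compute prior × likelihood for every hypothesis:
  MetroPost: 0.3 × 0.046 × 0.034 = 0.0004692
  QuickShip: 0.11 × 0.125 × 0.078 = 0.0010725
  Arrow: 0.59 × 0.11 × 0.05 = 0.003245
Total = 0.0047867.
Largest term belongs to Arrow, so Arrow is most probable.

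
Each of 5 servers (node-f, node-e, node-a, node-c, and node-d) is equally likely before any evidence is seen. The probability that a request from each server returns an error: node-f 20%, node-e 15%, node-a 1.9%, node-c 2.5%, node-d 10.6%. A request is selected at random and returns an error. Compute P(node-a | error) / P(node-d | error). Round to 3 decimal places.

0.179

Since the prior is uniform, the posterior is proportional to the likelihood:
  node-f: 0.2
  node-e: 0.15
  node-a: 0.019
  node-c: 0.025
  node-d: 0.106
Normalizing constant = 0.5.
The ratio is 0.019 / 0.106 (the normalizer cancels) = 0.179.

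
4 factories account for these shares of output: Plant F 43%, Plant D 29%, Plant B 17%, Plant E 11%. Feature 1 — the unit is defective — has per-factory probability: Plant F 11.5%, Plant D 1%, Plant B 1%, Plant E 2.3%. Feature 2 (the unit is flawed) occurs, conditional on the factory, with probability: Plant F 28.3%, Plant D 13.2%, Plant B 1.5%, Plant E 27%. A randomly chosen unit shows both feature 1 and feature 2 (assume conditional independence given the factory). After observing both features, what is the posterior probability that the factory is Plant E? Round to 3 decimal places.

0.045

Compute prior × likelihood for every hypothesis:
  Plant F: 0.43 × 0.115 × 0.283 = 0.01399435
  Plant D: 0.29 × 0.01 × 0.132 = 0.0003828
  Plant B: 0.17 × 0.01 × 0.015 = 0.0000255
  Plant E: 0.11 × 0.023 × 0.27 = 0.0006831
Normalizing constant = 0.01508575.
P(Plant E | evidence) = 0.0006831 / 0.01508575 ≈ 0.045.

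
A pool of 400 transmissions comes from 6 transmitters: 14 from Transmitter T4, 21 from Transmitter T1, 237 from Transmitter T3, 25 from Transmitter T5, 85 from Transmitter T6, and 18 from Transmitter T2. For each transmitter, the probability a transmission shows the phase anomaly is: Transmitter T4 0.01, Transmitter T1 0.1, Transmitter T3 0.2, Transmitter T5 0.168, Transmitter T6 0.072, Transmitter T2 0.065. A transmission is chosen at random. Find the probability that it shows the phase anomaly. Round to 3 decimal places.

0.153

Unnormalized posteriors (prior × likelihood):
  Transmitter T4: 0.035 × 0.01 = 0.00035
  Transmitter T1: 0.0525 × 0.1 = 0.00525
  Transmitter T3: 0.5925 × 0.2 = 0.1185
  Transmitter T5: 0.0625 × 0.168 = 0.0105
  Transmitter T6: 0.2125 × 0.072 = 0.0153
  Transmitter T2: 0.045 × 0.065 = 0.002925
P(anomaly) = 0.00035 + 0.00525 + 0.1185 + 0.0105 + 0.0153 + 0.002925 = 0.152825 → 0.153.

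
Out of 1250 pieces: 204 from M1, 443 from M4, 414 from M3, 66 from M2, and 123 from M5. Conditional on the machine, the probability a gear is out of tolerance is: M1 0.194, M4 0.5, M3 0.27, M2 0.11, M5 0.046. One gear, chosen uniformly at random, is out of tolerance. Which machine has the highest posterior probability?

M4

Prior × likelihood for each hypothesis:
  M1: 0.1632 × 0.194 = 0.0316608
  M4: 0.3544 × 0.5 = 0.1772
  M3: 0.3312 × 0.27 = 0.089424
  M2: 0.0528 × 0.11 = 0.005808
  M5: 0.0984 × 0.046 = 0.0045264
Total = 0.3086192.
Largest term belongs to M4, so M4 is most probable.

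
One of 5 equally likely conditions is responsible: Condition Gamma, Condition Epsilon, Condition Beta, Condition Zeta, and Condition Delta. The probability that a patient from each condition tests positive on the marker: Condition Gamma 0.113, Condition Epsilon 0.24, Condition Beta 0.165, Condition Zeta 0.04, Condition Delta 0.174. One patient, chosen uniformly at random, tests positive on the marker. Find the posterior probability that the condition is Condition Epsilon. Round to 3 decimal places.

Since the prior is uniform, the posterior is proportional to the likelihood:
  Condition Gamma: 0.113
  Condition Epsilon: 0.24
  Condition Beta: 0.165
  Condition Zeta: 0.04
  Condition Delta: 0.174
Normalizing constant = 0.732.
P(Condition Epsilon | evidence) = 0.24 / 0.732 ≈ 0.328.

0.328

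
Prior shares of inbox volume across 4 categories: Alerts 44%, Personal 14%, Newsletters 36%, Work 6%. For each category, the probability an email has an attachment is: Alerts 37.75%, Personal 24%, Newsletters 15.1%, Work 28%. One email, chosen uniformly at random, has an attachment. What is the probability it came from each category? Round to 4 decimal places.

Alerts 0.6132, Personal 0.1240, Newsletters 0.2007, Work 0.0620

Unnormalized posteriors (prior × likelihood):
  Alerts: 0.44 × 0.3775 = 0.1661
  Personal: 0.14 × 0.24 = 0.0336
  Newsletters: 0.36 × 0.151 = 0.05436
  Work: 0.06 × 0.28 = 0.0168
Normalizing constant = 0.27086.
P(Alerts | attachment) = 0.1661/0.27086 ≈ 0.6132
P(Personal | attachment) = 0.0336/0.27086 ≈ 0.1240
P(Newsletters | attachment) = 0.05436/0.27086 ≈ 0.2007
P(Work | attachment) = 0.0168/0.27086 ≈ 0.0620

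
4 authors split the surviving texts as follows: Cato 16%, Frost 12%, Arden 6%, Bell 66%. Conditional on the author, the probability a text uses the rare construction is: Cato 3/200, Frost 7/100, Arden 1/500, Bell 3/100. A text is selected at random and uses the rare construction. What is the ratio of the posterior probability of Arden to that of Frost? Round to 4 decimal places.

Unnormalized posteriors (prior × likelihood):
  Cato: 0.16 × 0.015 = 0.0024
  Frost: 0.12 × 0.07 = 0.0084
  Arden: 0.06 × 0.002 = 0.00012
  Bell: 0.66 × 0.03 = 0.0198
Normalizing constant = 0.03072.
The ratio is 0.00012 / 0.0084 (the normalizer cancels) = 0.0143.

0.0143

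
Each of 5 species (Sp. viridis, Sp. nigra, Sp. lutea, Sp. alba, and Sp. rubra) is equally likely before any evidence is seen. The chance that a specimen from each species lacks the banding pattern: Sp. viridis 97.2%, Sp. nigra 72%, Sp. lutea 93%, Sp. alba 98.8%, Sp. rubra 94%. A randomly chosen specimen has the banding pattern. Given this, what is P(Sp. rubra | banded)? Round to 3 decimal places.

0.133

Taking complements, P(banded | each) = Sp. viridis 0.028, Sp. nigra 0.28, Sp. lutea 0.07, Sp. alba 0.012, Sp. rubra 0.06.
With a uniform prior (1/5 each), posterior ∝ likelihood:
  Sp. viridis: 0.028
  Sp. nigra: 0.28
  Sp. lutea: 0.07
  Sp. alba: 0.012
  Sp. rubra: 0.06
Total = 0.45.
P(Sp. rubra | evidence) = 0.06 / 0.45 ≈ 0.133.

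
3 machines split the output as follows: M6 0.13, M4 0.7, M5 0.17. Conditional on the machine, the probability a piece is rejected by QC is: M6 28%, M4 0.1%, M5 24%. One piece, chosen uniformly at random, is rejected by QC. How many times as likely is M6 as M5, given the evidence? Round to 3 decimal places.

Prior × likelihood for each hypothesis:
  M6: 0.13 × 0.28 = 0.0364
  M4: 0.7 × 0.001 = 0.0007
  M5: 0.17 × 0.24 = 0.0408
Sum = 0.0779.
The ratio is 0.0364 / 0.0408 (the normalizer cancels) = 0.892.

0.892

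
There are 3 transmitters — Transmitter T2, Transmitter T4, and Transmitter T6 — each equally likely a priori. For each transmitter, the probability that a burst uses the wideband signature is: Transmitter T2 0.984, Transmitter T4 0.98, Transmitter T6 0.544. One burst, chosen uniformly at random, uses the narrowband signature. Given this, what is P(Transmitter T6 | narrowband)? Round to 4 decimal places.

Taking complements, P(narrowband | each) = Transmitter T2 0.016, Transmitter T4 0.02, Transmitter T6 0.456.
With a uniform prior (1/3 each), posterior ∝ likelihood:
  Transmitter T2: 0.016
  Transmitter T4: 0.02
  Transmitter T6: 0.456
Normalizing constant = 0.492.
P(Transmitter T6 | evidence) = 0.456 / 0.492 ≈ 0.9268.

0.9268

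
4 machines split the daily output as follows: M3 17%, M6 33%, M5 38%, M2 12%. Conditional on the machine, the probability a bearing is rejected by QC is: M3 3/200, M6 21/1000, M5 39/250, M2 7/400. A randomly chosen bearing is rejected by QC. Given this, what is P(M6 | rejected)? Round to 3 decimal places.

Prior × likelihood for each hypothesis:
  M3: 0.17 × 0.015 = 0.00255
  M6: 0.33 × 0.021 = 0.00693
  M5: 0.38 × 0.156 = 0.05928
  M2: 0.12 × 0.0175 = 0.0021
Total = 0.07086.
P(M6 | evidence) = 0.00693 / 0.07086 ≈ 0.098.

0.098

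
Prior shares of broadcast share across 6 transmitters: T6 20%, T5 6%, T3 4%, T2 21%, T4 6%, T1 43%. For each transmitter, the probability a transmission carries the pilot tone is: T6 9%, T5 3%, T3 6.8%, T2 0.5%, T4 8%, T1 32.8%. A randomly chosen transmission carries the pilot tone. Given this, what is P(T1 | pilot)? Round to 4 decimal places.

Compute prior × likelihood for every hypothesis:
  T6: 0.2 × 0.09 = 0.018
  T5: 0.06 × 0.03 = 0.0018
  T3: 0.04 × 0.068 = 0.00272
  T2: 0.21 × 0.005 = 0.00105
  T4: 0.06 × 0.08 = 0.0048
  T1: 0.43 × 0.328 = 0.14104
Sum = 0.16941.
P(T1 | evidence) = 0.14104 / 0.16941 ≈ 0.8325.

0.8325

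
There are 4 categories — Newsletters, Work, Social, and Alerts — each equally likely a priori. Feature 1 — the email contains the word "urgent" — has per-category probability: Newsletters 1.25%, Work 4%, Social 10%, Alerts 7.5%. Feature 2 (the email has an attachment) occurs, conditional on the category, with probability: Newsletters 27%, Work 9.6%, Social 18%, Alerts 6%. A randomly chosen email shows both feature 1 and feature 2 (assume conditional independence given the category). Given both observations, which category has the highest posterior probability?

Since the prior is uniform, the posterior is proportional to the likelihood:
  Newsletters: 0.0125 × 0.27 = 0.003375
  Work: 0.04 × 0.096 = 0.00384
  Social: 0.1 × 0.18 = 0.018
  Alerts: 0.075 × 0.06 = 0.0045
Normalizing constant = 0.029715.
Largest term belongs to Social, so Social is most probable.

Social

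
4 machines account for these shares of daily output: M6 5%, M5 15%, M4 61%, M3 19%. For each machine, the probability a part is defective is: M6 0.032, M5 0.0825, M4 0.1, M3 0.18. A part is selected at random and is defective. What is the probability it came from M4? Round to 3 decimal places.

0.559

Prior × likelihood for each hypothesis:
  M6: 0.05 × 0.032 = 0.0016
  M5: 0.15 × 0.0825 = 0.012375
  M4: 0.61 × 0.1 = 0.061
  M3: 0.19 × 0.18 = 0.0342
Normalizing constant = 0.109175.
P(M4 | evidence) = 0.061 / 0.109175 ≈ 0.559.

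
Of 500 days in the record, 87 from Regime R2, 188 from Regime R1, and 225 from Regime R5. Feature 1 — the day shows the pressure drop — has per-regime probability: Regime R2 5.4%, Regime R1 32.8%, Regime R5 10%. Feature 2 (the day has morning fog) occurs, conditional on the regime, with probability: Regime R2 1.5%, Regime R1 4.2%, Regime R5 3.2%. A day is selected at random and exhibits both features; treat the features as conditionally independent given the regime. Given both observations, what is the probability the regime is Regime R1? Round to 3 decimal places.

0.766

Unnormalized posteriors (prior × likelihood):
  Regime R2: 0.174 × 0.054 × 0.015 = 0.00014094
  Regime R1: 0.376 × 0.328 × 0.042 = 0.005179776
  Regime R5: 0.45 × 0.1 × 0.032 = 0.00144
Total = 0.006760716.
P(Regime R1 | evidence) = 0.005179776 / 0.006760716 ≈ 0.766.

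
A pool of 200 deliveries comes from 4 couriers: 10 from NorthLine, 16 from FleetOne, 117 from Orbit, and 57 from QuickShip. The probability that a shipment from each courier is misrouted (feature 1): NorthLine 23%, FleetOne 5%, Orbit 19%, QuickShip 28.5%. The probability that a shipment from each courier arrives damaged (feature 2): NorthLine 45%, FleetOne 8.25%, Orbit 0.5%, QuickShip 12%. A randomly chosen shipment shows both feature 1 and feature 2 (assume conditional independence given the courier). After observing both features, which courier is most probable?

QuickShip

By Bayes' rule, posterior ∝ prior × likelihood:
  NorthLine: 0.05 × 0.23 × 0.45 = 0.005175
  FleetOne: 0.08 × 0.05 × 0.0825 = 0.00033
  Orbit: 0.585 × 0.19 × 0.005 = 0.00055575
  QuickShip: 0.285 × 0.285 × 0.12 = 0.009747
Total = 0.01580775.
Largest term belongs to QuickShip, so QuickShip is most probable.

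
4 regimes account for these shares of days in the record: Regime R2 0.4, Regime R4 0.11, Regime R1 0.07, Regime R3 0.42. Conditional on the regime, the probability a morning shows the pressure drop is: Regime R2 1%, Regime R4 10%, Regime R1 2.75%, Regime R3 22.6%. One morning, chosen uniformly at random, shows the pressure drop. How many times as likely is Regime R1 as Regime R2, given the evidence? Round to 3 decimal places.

Prior × likelihood for each hypothesis:
  Regime R2: 0.4 × 0.01 = 0.004
  Regime R4: 0.11 × 0.1 = 0.011
  Regime R1: 0.07 × 0.0275 = 0.001925
  Regime R3: 0.42 × 0.226 = 0.09492
Normalizing constant = 0.111845.
The ratio is 0.001925 / 0.004 (the normalizer cancels) = 0.481.

0.481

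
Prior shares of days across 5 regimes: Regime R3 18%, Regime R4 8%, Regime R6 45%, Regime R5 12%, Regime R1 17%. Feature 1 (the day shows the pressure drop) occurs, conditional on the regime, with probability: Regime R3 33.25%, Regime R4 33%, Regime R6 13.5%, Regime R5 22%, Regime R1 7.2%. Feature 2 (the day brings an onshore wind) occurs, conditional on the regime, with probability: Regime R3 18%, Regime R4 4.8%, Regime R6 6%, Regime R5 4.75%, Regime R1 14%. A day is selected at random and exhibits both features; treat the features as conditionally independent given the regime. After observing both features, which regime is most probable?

By Bayes' rule, posterior ∝ prior × likelihood:
  Regime R3: 0.18 × 0.3325 × 0.18 = 0.010773
  Regime R4: 0.08 × 0.33 × 0.048 = 0.0012672
  Regime R6: 0.45 × 0.135 × 0.06 = 0.003645
  Regime R5: 0.12 × 0.22 × 0.0475 = 0.001254
  Regime R1: 0.17 × 0.072 × 0.14 = 0.0017136
Total = 0.0186528.
Largest term belongs to Regime R3, so Regime R3 is most probable.

Regime R3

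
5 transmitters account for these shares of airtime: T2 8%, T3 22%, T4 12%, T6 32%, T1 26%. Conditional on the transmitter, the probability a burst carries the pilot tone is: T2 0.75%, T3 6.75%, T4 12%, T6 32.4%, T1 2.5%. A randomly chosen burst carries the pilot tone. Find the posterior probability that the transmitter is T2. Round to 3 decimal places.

0.004

Prior × likelihood for each hypothesis:
  T2: 0.08 × 0.0075 = 0.0006
  T3: 0.22 × 0.0675 = 0.01485
  T4: 0.12 × 0.12 = 0.0144
  T6: 0.32 × 0.324 = 0.10368
  T1: 0.26 × 0.025 = 0.0065
Normalizing constant = 0.14003.
P(T2 | evidence) = 0.0006 / 0.14003 ≈ 0.004.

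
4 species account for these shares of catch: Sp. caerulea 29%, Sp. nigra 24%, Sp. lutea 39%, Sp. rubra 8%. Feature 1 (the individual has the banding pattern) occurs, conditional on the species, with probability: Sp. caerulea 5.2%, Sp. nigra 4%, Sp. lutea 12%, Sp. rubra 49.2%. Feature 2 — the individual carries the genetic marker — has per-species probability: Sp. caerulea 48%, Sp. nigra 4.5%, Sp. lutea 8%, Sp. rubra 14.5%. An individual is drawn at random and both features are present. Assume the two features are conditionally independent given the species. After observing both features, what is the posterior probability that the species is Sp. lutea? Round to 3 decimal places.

0.219

Compute prior × likelihood for every hypothesis:
  Sp. caerulea: 0.29 × 0.052 × 0.48 = 0.0072384
  Sp. nigra: 0.24 × 0.04 × 0.045 = 0.000432
  Sp. lutea: 0.39 × 0.12 × 0.08 = 0.003744
  Sp. rubra: 0.08 × 0.492 × 0.145 = 0.0057072
Total = 0.0171216.
P(Sp. lutea | evidence) = 0.003744 / 0.0171216 ≈ 0.219.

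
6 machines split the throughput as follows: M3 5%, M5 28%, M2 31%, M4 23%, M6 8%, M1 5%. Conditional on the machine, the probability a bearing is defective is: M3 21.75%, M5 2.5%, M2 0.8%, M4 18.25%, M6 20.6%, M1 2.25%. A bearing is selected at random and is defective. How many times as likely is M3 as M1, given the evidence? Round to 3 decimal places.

9.667

Compute prior × likelihood for every hypothesis:
  M3: 0.05 × 0.2175 = 0.010875
  M5: 0.28 × 0.025 = 0.007
  M2: 0.31 × 0.008 = 0.00248
  M4: 0.23 × 0.1825 = 0.041975
  M6: 0.08 × 0.206 = 0.01648
  M1: 0.05 × 0.0225 = 0.001125
Sum = 0.079935.
The ratio is 0.010875 / 0.001125 (the normalizer cancels) = 9.667.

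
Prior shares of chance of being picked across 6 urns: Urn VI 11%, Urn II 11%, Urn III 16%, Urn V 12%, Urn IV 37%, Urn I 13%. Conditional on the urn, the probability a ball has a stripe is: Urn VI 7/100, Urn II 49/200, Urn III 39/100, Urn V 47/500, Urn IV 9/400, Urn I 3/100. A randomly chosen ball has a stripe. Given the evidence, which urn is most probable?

Urn III

Prior × likelihood for each hypothesis:
  Urn VI: 0.11 × 0.07 = 0.0077
  Urn II: 0.11 × 0.245 = 0.02695
  Urn III: 0.16 × 0.39 = 0.0624
  Urn V: 0.12 × 0.094 = 0.01128
  Urn IV: 0.37 × 0.0225 = 0.008325
  Urn I: 0.13 × 0.03 = 0.0039
Normalizing constant = 0.120555.
Largest term belongs to Urn III, so Urn III is most probable.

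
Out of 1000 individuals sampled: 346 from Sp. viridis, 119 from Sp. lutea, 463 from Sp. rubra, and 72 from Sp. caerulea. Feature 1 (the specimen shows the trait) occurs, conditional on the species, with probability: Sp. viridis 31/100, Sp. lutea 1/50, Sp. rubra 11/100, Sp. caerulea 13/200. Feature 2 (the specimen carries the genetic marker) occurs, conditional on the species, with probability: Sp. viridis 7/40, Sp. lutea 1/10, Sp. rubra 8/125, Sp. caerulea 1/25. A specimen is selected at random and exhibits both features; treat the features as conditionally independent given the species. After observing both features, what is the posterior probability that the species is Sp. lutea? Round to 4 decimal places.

Unnormalized posteriors (prior × likelihood):
  Sp. viridis: 0.346 × 0.31 × 0.175 = 0.0187705
  Sp. lutea: 0.119 × 0.02 × 0.1 = 0.000238
  Sp. rubra: 0.463 × 0.11 × 0.064 = 0.00325952
  Sp. caerulea: 0.072 × 0.065 × 0.04 = 0.0001872
Sum = 0.02245522.
P(Sp. lutea | evidence) = 0.000238 / 0.02245522 ≈ 0.0106.

0.0106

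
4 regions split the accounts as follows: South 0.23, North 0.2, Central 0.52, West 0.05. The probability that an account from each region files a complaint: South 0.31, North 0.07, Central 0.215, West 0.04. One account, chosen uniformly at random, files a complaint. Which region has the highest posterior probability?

Prior × likelihood for each hypothesis:
  South: 0.23 × 0.31 = 0.0713
  North: 0.2 × 0.07 = 0.014
  Central: 0.52 × 0.215 = 0.1118
  West: 0.05 × 0.04 = 0.002
Total = 0.1991.
Largest term belongs to Central, so Central is most probable.

Central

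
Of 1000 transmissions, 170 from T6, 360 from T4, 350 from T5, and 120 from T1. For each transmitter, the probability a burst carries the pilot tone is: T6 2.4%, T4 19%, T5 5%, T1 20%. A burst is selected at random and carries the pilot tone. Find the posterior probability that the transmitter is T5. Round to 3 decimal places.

Unnormalized posteriors (prior × likelihood):
  T6: 0.17 × 0.024 = 0.00408
  T4: 0.36 × 0.19 = 0.0684
  T5: 0.35 × 0.05 = 0.0175
  T1: 0.12 × 0.2 = 0.024
Normalizing constant = 0.11398.
P(T5 | evidence) = 0.0175 / 0.11398 ≈ 0.154.

0.154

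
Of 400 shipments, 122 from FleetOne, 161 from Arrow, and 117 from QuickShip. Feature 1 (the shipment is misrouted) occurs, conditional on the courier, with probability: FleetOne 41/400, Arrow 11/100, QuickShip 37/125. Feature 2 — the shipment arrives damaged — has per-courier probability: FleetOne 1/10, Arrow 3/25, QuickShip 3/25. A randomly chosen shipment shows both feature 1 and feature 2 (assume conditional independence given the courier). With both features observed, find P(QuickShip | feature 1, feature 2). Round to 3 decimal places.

By Bayes' rule, posterior ∝ prior × likelihood:
  FleetOne: 0.305 × 0.1025 × 0.1 = 0.00312625
  Arrow: 0.4025 × 0.11 × 0.12 = 0.005313
  QuickShip: 0.2925 × 0.296 × 0.12 = 0.0103896
Total = 0.01882885.
P(QuickShip | evidence) = 0.0103896 / 0.01882885 ≈ 0.552.

0.552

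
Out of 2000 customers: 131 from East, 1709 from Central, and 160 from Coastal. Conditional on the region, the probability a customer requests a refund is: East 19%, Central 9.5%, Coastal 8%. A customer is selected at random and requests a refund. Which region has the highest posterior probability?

Prior × likelihood for each hypothesis:
  East: 0.0655 × 0.19 = 0.012445
  Central: 0.8545 × 0.095 = 0.0811775
  Coastal: 0.08 × 0.08 = 0.0064
Normalizing constant = 0.1000225.
Largest term belongs to Central, so Central is most probable.

Central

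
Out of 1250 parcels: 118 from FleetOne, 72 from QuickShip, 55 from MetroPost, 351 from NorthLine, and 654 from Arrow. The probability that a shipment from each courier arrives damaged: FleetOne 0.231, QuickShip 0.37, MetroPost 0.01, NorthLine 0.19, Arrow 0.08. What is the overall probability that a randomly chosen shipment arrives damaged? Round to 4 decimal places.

By Bayes' rule, posterior ∝ prior × likelihood:
  FleetOne: 0.0944 × 0.231 = 0.0218064
  QuickShip: 0.0576 × 0.37 = 0.021312
  MetroPost: 0.044 × 0.01 = 0.00044
  NorthLine: 0.2808 × 0.19 = 0.053352
  Arrow: 0.5232 × 0.08 = 0.041856
P(damaged) = 0.0218064 + 0.021312 + 0.00044 + 0.053352 + 0.041856 = 0.1387664 → 0.1388.

0.1388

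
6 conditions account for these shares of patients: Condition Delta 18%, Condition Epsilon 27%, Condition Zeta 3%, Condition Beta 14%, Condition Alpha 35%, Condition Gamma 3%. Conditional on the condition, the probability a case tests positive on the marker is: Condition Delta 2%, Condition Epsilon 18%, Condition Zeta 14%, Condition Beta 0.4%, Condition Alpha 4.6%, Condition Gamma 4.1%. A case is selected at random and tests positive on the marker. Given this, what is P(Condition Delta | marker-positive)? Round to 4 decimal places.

0.0485

By Bayes' rule, posterior ∝ prior × likelihood:
  Condition Delta: 0.18 × 0.02 = 0.0036
  Condition Epsilon: 0.27 × 0.18 = 0.0486
  Condition Zeta: 0.03 × 0.14 = 0.0042
  Condition Beta: 0.14 × 0.004 = 0.00056
  Condition Alpha: 0.35 × 0.046 = 0.0161
  Condition Gamma: 0.03 × 0.041 = 0.00123
Sum = 0.07429.
P(Condition Delta | evidence) = 0.0036 / 0.07429 ≈ 0.0485.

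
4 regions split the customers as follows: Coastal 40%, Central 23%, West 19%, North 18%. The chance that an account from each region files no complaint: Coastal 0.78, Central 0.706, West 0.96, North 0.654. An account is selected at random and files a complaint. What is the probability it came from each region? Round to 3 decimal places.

Coastal 0.390, Central 0.300, West 0.034, North 0.276

Taking complements, P(complaint | each) = Coastal 0.22, Central 0.294, West 0.04, North 0.346.
By Bayes' rule, posterior ∝ prior × likelihood:
  Coastal: 0.4 × 0.22 = 0.088
  Central: 0.23 × 0.294 = 0.06762
  West: 0.19 × 0.04 = 0.0076
  North: 0.18 × 0.346 = 0.06228
Sum = 0.2255.
P(Coastal | complaint) = 0.088/0.2255 ≈ 0.390
P(Central | complaint) = 0.06762/0.2255 ≈ 0.300
P(West | complaint) = 0.0076/0.2255 ≈ 0.034
P(North | complaint) = 0.06228/0.2255 ≈ 0.276
(Check: 0.390+0.300+0.034+0.276 = 1.000.)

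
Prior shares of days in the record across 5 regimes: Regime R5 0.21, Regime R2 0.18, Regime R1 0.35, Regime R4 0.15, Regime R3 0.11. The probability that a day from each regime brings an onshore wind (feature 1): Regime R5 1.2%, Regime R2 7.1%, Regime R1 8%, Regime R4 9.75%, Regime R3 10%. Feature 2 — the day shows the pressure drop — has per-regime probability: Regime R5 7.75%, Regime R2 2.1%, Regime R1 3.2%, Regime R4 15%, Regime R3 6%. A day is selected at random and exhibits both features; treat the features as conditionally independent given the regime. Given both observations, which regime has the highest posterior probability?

Regime R4

Prior × likelihood for each hypothesis:
  Regime R5: 0.21 × 0.012 × 0.0775 = 0.0001953
  Regime R2: 0.18 × 0.071 × 0.021 = 0.00026838
  Regime R1: 0.35 × 0.08 × 0.032 = 0.000896
  Regime R4: 0.15 × 0.0975 × 0.15 = 0.00219375
  Regime R3: 0.11 × 0.1 × 0.06 = 0.00066
Total = 0.00421343.
Largest term belongs to Regime R4, so Regime R4 is most probable.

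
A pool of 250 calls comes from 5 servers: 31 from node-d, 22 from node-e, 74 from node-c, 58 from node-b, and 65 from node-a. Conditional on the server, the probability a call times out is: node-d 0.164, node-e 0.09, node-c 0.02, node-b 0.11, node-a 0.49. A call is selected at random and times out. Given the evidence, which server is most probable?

node-a

Prior × likelihood for each hypothesis:
  node-d: 0.124 × 0.164 = 0.020336
  node-e: 0.088 × 0.09 = 0.00792
  node-c: 0.296 × 0.02 = 0.00592
  node-b: 0.232 × 0.11 = 0.02552
  node-a: 0.26 × 0.49 = 0.1274
Total = 0.187096.
Largest term belongs to node-a, so node-a is most probable.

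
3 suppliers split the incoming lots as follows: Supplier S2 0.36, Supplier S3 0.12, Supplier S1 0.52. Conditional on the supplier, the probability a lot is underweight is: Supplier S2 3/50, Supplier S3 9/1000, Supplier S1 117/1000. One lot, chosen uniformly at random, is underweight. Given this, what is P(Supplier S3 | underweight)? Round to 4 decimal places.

Unnormalized posteriors (prior × likelihood):
  Supplier S2: 0.36 × 0.06 = 0.0216
  Supplier S3: 0.12 × 0.009 = 0.00108
  Supplier S1: 0.52 × 0.117 = 0.06084
Sum = 0.08352.
P(Supplier S3 | evidence) = 0.00108 / 0.08352 ≈ 0.0129.

0.0129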